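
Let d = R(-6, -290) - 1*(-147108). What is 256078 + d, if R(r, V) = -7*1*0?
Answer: 403186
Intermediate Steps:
R(r, V) = 0 (R(r, V) = -7*0 = 0)
d = 147108 (d = 0 - 1*(-147108) = 0 + 147108 = 147108)
256078 + d = 256078 + 147108 = 403186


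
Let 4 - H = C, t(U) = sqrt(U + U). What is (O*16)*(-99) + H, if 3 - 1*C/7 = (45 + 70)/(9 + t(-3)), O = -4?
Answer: 185666/29 - 805*I*sqrt(6)/87 ≈ 6402.3 - 22.665*I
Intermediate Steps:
t(U) = sqrt(2)*sqrt(U) (t(U) = sqrt(2*U) = sqrt(2)*sqrt(U))
C = 21 - 805/(9 + I*sqrt(6)) (C = 21 - 7*(45 + 70)/(9 + sqrt(2)*sqrt(-3)) = 21 - 805/(9 + sqrt(2)*(I*sqrt(3))) = 21 - 805/(9 + I*sqrt(6)) ≈ -62.276 + 22.665*I)
H = 1922/29 - 805*I*sqrt(6)/87 (H = 4 - (-1806/29 + 805*I*sqrt(6)/87) = 4 + (1806/29 - 805*I*sqrt(6)/87) = 1922/29 - 805*I*sqrt(6)/87 ≈ 66.276 - 22.665*I)
(O*16)*(-99) + H = -4*16*(-99) + (1922/29 - 805*I*sqrt(6)/87) = -64*(-99) + (1922/29 - 805*I*sqrt(6)/87) = 6336 + (1922/29 - 805*I*sqrt(6)/87) = 185666/29 - 805*I*sqrt(6)/87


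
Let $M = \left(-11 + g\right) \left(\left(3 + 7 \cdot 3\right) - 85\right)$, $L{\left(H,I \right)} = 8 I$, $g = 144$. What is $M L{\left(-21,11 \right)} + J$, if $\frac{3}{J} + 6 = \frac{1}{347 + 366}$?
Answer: $- \frac{3053540627}{4277} \approx -7.1394 \cdot 10^{5}$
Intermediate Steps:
$J = - \frac{2139}{4277}$ ($J = \frac{3}{-6 + \frac{1}{347 + 366}} = \frac{3}{-6 + \frac{1}{713}} = \frac{3}{- \frac{4277}{713}} = 3 \left(- \frac{713}{4277}\right) = - \frac{2139}{4277} \approx -0.50012$)
$M = -8113$ ($M = \left(-11 + 144\right) \left(\left(3 + 7 \cdot 3\right) - 85\right) = 133 \left(\left(3 + 21\right) - 85\right) = 133 \left(24 - 85\right) = 133 \left(-61\right) = -8113$)
$M L{\left(-21,11 \right)} + J = - 8113 \cdot 8 \cdot 11 - \frac{2139}{4277} = \left(-8113\right) 88 - \frac{2139}{4277} = -713944 - \frac{2139}{4277} = - \frac{3053540627}{4277}$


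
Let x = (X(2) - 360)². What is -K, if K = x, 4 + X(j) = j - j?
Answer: -132496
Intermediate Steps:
X(j) = -4 (X(j) = -4 + (j - j) = -4 + 0 = -4)
x = 132496 (x = (-4 - 360)² = (-364)² = 132496)
K = 132496
-K = -1*132496 = -132496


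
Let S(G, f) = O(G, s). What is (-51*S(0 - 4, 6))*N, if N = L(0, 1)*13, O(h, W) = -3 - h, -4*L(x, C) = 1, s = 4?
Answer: 663/4 ≈ 165.75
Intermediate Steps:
L(x, C) = -¼ (L(x, C) = -¼*1 = -¼)
S(G, f) = -3 - G
N = -13/4 (N = -¼*13 = -13/4 ≈ -3.2500)
(-51*S(0 - 4, 6))*N = -51*(-3 - (0 - 4))*(-13/4) = -51*(-3 - 1*(-4))*(-13/4) = -51*(-3 + 4)*(-13/4) = -51*1*(-13/4) = -51*(-13/4) = 663/4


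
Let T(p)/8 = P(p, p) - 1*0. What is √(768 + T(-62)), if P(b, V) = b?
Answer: 4*√17 ≈ 16.492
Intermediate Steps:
T(p) = 8*p (T(p) = 8*(p - 1*0) = 8*(p + 0) = 8*p)
√(768 + T(-62)) = √(768 + 8*(-62)) = √(768 - 496) = √272 = 4*√17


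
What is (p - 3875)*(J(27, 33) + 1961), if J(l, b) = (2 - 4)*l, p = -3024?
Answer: -13156393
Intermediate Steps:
J(l, b) = -2*l
(p - 3875)*(J(27, 33) + 1961) = (-3024 - 3875)*(-2*27 + 1961) = -6899*(-54 + 1961) = -6899*1907 = -13156393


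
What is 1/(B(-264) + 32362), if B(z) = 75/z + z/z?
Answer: 88/2847919 ≈ 3.0900e-5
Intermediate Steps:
B(z) = 1 + 75/z (B(z) = 75/z + 1 = 1 + 75/z)
1/(B(-264) + 32362) = 1/((75 - 264)/(-264) + 32362) = 1/(-1/264*(-189) + 32362) = 1/(63/88 + 32362) = 1/(2847919/88) = 88/2847919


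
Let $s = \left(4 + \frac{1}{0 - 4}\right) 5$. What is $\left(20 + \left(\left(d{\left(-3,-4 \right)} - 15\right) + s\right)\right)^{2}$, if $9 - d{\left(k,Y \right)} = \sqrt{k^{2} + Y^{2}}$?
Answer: $\frac{12321}{16} \approx 770.06$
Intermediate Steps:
$s = \frac{75}{4}$ ($s = \left(4 + \frac{1}{-4}\right) 5 = \left(4 - \frac{1}{4}\right) 5 = \frac{15}{4} \cdot 5 = \frac{75}{4} \approx 18.75$)
$d{\left(k,Y \right)} = 9 - \sqrt{Y^{2} + k^{2}}$ ($d{\left(k,Y \right)} = 9 - \sqrt{k^{2} + Y^{2}} = 9 - \sqrt{Y^{2} + k^{2}}$)
$\left(20 + \left(\left(d{\left(-3,-4 \right)} - 15\right) + s\right)\right)^{2} = \left(20 + \left(\left(\left(9 - \sqrt{\left(-4\right)^{2} + \left(-3\right)^{2}}\right) - 15\right) + \frac{75}{4}\right)\right)^{2} = \left(20 + \left(\left(\left(9 - \sqrt{16 + 9}\right) - 15\right) + \frac{75}{4}\right)\right)^{2} = \left(20 + \left(\left(\left(9 - \sqrt{25}\right) - 15\right) + \frac{75}{4}\right)\right)^{2} = \left(20 + \left(\left(\left(9 - 5\right) - 15\right) + \frac{75}{4}\right)\right)^{2} = \left(20 + \left(\left(4 - 15\right) + \frac{75}{4}\right)\right)^{2} = \left(20 + \left(-11 + \frac{75}{4}\right)\right)^{2} = \left(20 + \frac{31}{4}\right)^{2} = \left(\frac{111}{4}\right)^{2} = \frac{12321}{16}$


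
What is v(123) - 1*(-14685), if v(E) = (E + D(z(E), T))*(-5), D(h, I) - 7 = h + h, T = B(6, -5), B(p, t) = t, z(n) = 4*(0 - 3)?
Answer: 14155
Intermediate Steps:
z(n) = -12 (z(n) = 4*(-3) = -12)
T = -5
D(h, I) = 7 + 2*h (D(h, I) = 7 + (h + h) = 7 + 2*h)
v(E) = 85 - 5*E (v(E) = (E + (7 + 2*(-12)))*(-5) = (E + (7 - 24))*(-5) = (E - 17)*(-5) = (-17 + E)*(-5) = 85 - 5*E)
v(123) - 1*(-14685) = (85 - 5*123) - 1*(-14685) = (85 - 615) + 14685 = -530 + 14685 = 14155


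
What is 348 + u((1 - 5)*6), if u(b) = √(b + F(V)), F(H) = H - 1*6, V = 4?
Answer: 348 + I*√26 ≈ 348.0 + 5.099*I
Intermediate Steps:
F(H) = -6 + H (F(H) = H - 6 = -6 + H)
u(b) = √(-2 + b) (u(b) = √(b + (-6 + 4)) = √(b - 2) = √(-2 + b))
348 + u((1 - 5)*6) = 348 + √(-2 + (1 - 5)*6) = 348 + √(-2 - 4*6) = 348 + √(-2 - 24) = 348 + √(-26) = 348 + I*√26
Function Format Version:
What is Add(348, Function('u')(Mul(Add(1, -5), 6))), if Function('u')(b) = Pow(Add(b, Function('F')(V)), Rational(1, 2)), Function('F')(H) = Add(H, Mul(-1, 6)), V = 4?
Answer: Add(348, Mul(I, Pow(26, Rational(1, 2)))) ≈ Add(348.00, Mul(5.0990, I))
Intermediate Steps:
Function('F')(H) = Add(-6, H) (Function('F')(H) = Add(H, -6) = Add(-6, H))
Function('u')(b) = Pow(Add(-2, b), Rational(1, 2)) (Function('u')(b) = Pow(Add(b, Add(-6, 4)), Rational(1, 2)) = Pow(Add(b, -2), Rational(1, 2)) = Pow(Add(-2, b), Rational(1, 2)))
Add(348, Function('u')(Mul(Add(1, -5), 6))) = Add(348, Pow(Add(-2, Mul(Add(1, -5), 6)), Rational(1, 2))) = Add(348, Pow(Add(-2, Mul(-4, 6)), Rational(1, 2))) = Add(348, Pow(Add(-2, -24), Rational(1, 2))) = Add(348, Pow(-26, Rational(1, 2))) = Add(348, Mul(I, Pow(26, Rational(1, 2))))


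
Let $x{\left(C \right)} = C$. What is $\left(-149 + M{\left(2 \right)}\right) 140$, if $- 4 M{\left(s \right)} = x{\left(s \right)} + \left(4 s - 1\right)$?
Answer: $-21175$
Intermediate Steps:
$M{\left(s \right)} = \frac{1}{4} - \frac{5 s}{4}$ ($M{\left(s \right)} = - \frac{s + \left(4 s - 1\right)}{4} = - \frac{s + \left(-1 + 4 s\right)}{4} = - \frac{-1 + 5 s}{4} = \frac{1}{4} - \frac{5 s}{4}$)
$\left(-149 + M{\left(2 \right)}\right) 140 = \left(-149 + \left(\frac{1}{4} - \frac{5}{2}\right)\right) 140 = \left(-149 - \frac{9}{4}\right) 140 = \left(- \frac{605}{4}\right) 140 = -21175$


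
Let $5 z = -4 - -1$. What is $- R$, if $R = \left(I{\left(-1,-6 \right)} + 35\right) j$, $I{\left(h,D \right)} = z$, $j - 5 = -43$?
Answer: $\frac{6536}{5} \approx 1307.2$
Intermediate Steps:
$j = -38$ ($j = 5 - 43 = -38$)
$z = - \frac{3}{5}$ ($z = \frac{-4 - -1}{5} = \frac{-4 + 1}{5} = \frac{1}{5} \left(-3\right) = - \frac{3}{5} \approx -0.6$)
$I{\left(h,D \right)} = - \frac{3}{5}$
$R = - \frac{6536}{5}$ ($R = \left(- \frac{3}{5} + 35\right) \left(-38\right) = \frac{172}{5} \left(-38\right) = - \frac{6536}{5} \approx -1307.2$)
$- R = \left(-1\right) \left(- \frac{6536}{5}\right) = \frac{6536}{5}$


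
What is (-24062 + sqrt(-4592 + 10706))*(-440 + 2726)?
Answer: -55005732 + 2286*sqrt(6114) ≈ -5.4827e+7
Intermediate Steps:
(-24062 + sqrt(-4592 + 10706))*(-440 + 2726) = (-24062 + sqrt(6114))*2286 = -55005732 + 2286*sqrt(6114)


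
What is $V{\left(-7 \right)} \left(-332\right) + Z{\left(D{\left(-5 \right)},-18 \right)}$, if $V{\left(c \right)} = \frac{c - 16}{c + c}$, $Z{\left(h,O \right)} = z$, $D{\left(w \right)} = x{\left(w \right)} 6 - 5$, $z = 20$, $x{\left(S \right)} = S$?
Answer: $- \frac{3678}{7} \approx -525.43$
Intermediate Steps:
$D{\left(w \right)} = -5 + 6 w$ ($D{\left(w \right)} = w 6 - 5 = 6 w - 5 = -5 + 6 w$)
$Z{\left(h,O \right)} = 20$
$V{\left(c \right)} = \frac{-16 + c}{2 c}$
$V{\left(-7 \right)} \left(-332\right) + Z{\left(D{\left(-5 \right)},-18 \right)} = \frac{-16 - 7}{2 \left(-7\right)} \left(-332\right) + 20 = \frac{1}{2} \left(- \frac{1}{7}\right) \left(-23\right) \left(-332\right) + 20 = \frac{23}{14} \left(-332\right) + 20 = - \frac{3818}{7} + 20 = - \frac{3678}{7}$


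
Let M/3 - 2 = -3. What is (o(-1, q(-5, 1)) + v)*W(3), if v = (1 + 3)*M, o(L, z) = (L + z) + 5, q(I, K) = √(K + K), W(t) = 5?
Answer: -40 + 5*√2 ≈ -32.929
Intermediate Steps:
M = -3 (M = 6 + 3*(-3) = 6 - 9 = -3)
q(I, K) = √2*√K (q(I, K) = √(2*K) = √2*√K)
o(L, z) = 5 + L + z
v = -12 (v = (1 + 3)*(-3) = 4*(-3) = -12)
(o(-1, q(-5, 1)) + v)*W(3) = ((5 - 1 + √2*√1) - 12)*5 = ((5 - 1 + √2*1) - 12)*5 = ((5 - 1 + √2) - 12)*5 = ((4 + √2) - 12)*5 = (-8 + √2)*5 = -40 + 5*√2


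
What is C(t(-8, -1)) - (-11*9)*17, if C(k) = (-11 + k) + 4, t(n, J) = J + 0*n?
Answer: 1675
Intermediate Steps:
t(n, J) = J (t(n, J) = J + 0 = J)
C(k) = -7 + k
C(t(-8, -1)) - (-11*9)*17 = (-7 - 1) - (-11*9)*17 = -8 - (-99)*17 = -8 - 1*(-1683) = -8 + 1683 = 1675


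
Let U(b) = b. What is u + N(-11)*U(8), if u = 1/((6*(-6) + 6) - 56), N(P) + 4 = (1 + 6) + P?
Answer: -5505/86 ≈ -64.012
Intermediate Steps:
N(P) = 3 + P (N(P) = -4 + ((1 + 6) + P) = -4 + (7 + P) = 3 + P)
u = -1/86 (u = 1/((-36 + 6) - 56) = 1/(-30 - 56) = 1/(-86) = -1/86 ≈ -0.011628)
u + N(-11)*U(8) = -1/86 + (3 - 11)*8 = -1/86 - 8*8 = -1/86 - 64 = -5505/86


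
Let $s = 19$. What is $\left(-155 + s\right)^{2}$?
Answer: $18496$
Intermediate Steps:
$\left(-155 + s\right)^{2} = \left(-155 + 19\right)^{2} = \left(-136\right)^{2} = 18496$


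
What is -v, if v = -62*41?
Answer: 2542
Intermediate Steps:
v = -2542
-v = -1*(-2542) = 2542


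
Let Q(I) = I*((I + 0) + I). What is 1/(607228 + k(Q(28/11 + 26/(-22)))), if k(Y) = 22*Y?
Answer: 11/6680408 ≈ 1.6466e-6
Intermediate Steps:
Q(I) = 2*I**2 (Q(I) = I*(I + I) = I*(2*I) = 2*I**2)
1/(607228 + k(Q(28/11 + 26/(-22)))) = 1/(607228 + 22*(2*(28/11 + 26/(-22))**2)) = 1/(607228 + 22*(2*(28*(1/11) + 26*(-1/22))**2)) = 1/(607228 + 22*(2*(28/11 - 13/11)**2)) = 1/(607228 + 22*(2*(15/11)**2)) = 1/(607228 + 22*(2*(225/121))) = 1/(607228 + 22*(450/121)) = 1/(607228 + 900/11) = 1/(6680408/11) = 11/6680408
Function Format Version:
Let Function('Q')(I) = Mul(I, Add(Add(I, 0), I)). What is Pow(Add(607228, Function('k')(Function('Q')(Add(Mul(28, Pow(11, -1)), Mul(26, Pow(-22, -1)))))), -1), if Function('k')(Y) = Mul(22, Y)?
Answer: Rational(11, 6680408) ≈ 1.6466e-6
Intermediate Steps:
Function('Q')(I) = Mul(2, Pow(I, 2)) (Function('Q')(I) = Mul(I, Add(I, I)) = Mul(I, Mul(2, I)) = Mul(2, Pow(I, 2)))
Pow(Add(607228, Function('k')(Function('Q')(Add(Mul(28, Pow(11, -1)), Mul(26, Pow(-22, -1)))))), -1) = Pow(Add(607228, Mul(22, Mul(2, Pow(Add(Mul(28, Pow(11, -1)), Mul(26, Pow(-22, -1))), 2)))), -1) = Pow(Add(607228, Mul(22, Mul(2, Pow(Add(Mul(28, Rational(1, 11)), Mul(26, Rational(-1, 22))), 2)))), -1) = Pow(Add(607228, Mul(22, Mul(2, Pow(Add(Rational(28, 11), Rational(-13, 11)), 2)))), -1) = Pow(Add(607228, Mul(22, Mul(2, Pow(Rational(15, 11), 2)))), -1) = Pow(Add(607228, Mul(22, Mul(2, Rational(225, 121)))), -1) = Pow(Add(607228, Mul(22, Rational(450, 121))), -1) = Pow(Add(607228, Rational(900, 11)), -1) = Pow(Rational(6680408, 11), -1) = Rational(11, 6680408)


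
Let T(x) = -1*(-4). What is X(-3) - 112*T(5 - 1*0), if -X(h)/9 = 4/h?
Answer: -436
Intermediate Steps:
T(x) = 4
X(h) = -36/h
X(-3) - 112*T(5 - 1*0) = -36/(-3) - 112*4 = -36*(-1/3) - 448 = 12 - 448 = -436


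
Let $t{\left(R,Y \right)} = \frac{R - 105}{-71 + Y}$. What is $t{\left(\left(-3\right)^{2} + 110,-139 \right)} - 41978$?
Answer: $- \frac{629671}{15} \approx -41978.0$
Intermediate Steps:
$t{\left(R,Y \right)} = \frac{-105 + R}{-71 + Y}$
$t{\left(\left(-3\right)^{2} + 110,-139 \right)} - 41978 = \frac{-105 + \left(\left(-3\right)^{2} + 110\right)}{-71 - 139} - 41978 = \frac{-105 + \left(9 + 110\right)}{-210} - 41978 = - \frac{-105 + 119}{210} - 41978 = \left(- \frac{1}{210}\right) 14 - 41978 = - \frac{1}{15} - 41978 = - \frac{629671}{15}$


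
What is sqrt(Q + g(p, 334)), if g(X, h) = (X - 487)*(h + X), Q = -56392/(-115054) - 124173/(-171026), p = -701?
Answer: sqrt(42203789287586107880570218)/9838612702 ≈ 660.30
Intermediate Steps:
Q = 11965549267/9838612702 (Q = -56392*(-1/115054) - 124173*(-1/171026) = 28196/57527 + 124173/171026 = 11965549267/9838612702 ≈ 1.2162)
g(X, h) = (-487 + X)*(X + h)
sqrt(Q + g(p, 334)) = sqrt(11965549267/9838612702 + ((-701)**2 - 487*(-701) - 487*334 - 701*334)) = sqrt(11965549267/9838612702 + (491401 + 341387 - 162658 - 234134)) = sqrt(11965549267/9838612702 + 435996) = sqrt(4289607749170459/9838612702) = sqrt(42203789287586107880570218)/9838612702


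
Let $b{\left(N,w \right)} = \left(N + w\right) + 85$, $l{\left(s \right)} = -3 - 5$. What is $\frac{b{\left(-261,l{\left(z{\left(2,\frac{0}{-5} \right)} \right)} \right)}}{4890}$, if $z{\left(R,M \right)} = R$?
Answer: $- \frac{92}{2445} \approx -0.037628$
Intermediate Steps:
$l{\left(s \right)} = -8$
$b{\left(N,w \right)} = 85 + N + w$
$\frac{b{\left(-261,l{\left(z{\left(2,\frac{0}{-5} \right)} \right)} \right)}}{4890} = \frac{85 - 261 - 8}{4890} = \left(-184\right) \frac{1}{4890} = - \frac{92}{2445}$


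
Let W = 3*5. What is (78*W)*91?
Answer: 106470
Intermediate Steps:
W = 15
(78*W)*91 = (78*15)*91 = 1170*91 = 106470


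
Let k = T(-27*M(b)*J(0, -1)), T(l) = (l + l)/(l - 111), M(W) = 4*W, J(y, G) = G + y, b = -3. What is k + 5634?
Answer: 817146/145 ≈ 5635.5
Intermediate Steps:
T(l) = 2*l/(-111 + l) (T(l) = (2*l)/(-111 + l) = 2*l/(-111 + l))
k = 216/145 (k = 2*(-27*4*(-3)*(-1 + 0))/(-111 - 27*4*(-3)*(-1 + 0)) = 2*(-(-324)*(-1))/(-111 - (-324)*(-1)) = 2*(-27*12)/(-111 - 27*12) = 2*(-324)/(-111 - 324) = 2*(-324)/(-435) = 2*(-324)*(-1/435) = 216/145 ≈ 1.4897)
k + 5634 = 216/145 + 5634 = 817146/145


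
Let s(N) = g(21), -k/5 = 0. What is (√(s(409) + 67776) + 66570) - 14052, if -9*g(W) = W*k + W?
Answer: 52518 + √609963/3 ≈ 52778.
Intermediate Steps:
k = 0 (k = -5*0 = 0)
g(W) = -W/9 (g(W) = -(W*0 + W)/9 = -(0 + W)/9 = -W/9)
s(N) = -7/3 (s(N) = -⅑*21 = -7/3)
(√(s(409) + 67776) + 66570) - 14052 = (√(-7/3 + 67776) + 66570) - 14052 = (√(203321/3) + 66570) - 14052 = (√609963/3 + 66570) - 14052 = (66570 + √609963/3) - 14052 = 52518 + √609963/3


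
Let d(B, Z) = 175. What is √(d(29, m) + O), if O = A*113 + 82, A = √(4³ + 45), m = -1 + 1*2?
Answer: √(257 + 113*√109) ≈ 37.905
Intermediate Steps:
m = 1 (m = -1 + 2 = 1)
A = √109 (A = √(64 + 45) = √109 ≈ 10.440)
O = 82 + 113*√109 (O = √109*113 + 82 = 113*√109 + 82 = 82 + 113*√109 ≈ 1261.8)
√(d(29, m) + O) = √(175 + (82 + 113*√109)) = √(257 + 113*√109)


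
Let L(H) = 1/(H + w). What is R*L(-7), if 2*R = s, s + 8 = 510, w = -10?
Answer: -251/17 ≈ -14.765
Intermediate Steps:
s = 502 (s = -8 + 510 = 502)
L(H) = 1/(-10 + H) (L(H) = 1/(H - 10) = 1/(-10 + H))
R = 251 (R = (½)*502 = 251)
R*L(-7) = 251/(-10 - 7) = 251/(-17) = 251*(-1/17) = -251/17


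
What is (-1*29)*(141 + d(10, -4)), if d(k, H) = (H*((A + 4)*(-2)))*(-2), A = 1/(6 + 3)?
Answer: -19633/9 ≈ -2181.4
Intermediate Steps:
A = ⅑ (A = 1/9 = ⅑ ≈ 0.11111)
d(k, H) = 148*H/9 (d(k, H) = (H*((⅑ + 4)*(-2)))*(-2) = (H*((37/9)*(-2)))*(-2) = (H*(-74/9))*(-2) = -74*H/9*(-2) = 148*H/9)
(-1*29)*(141 + d(10, -4)) = (-1*29)*(141 + (148/9)*(-4)) = -29*(141 - 592/9) = -29*677/9 = -19633/9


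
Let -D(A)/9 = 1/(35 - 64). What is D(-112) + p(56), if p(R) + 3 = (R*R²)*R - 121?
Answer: 285196797/29 ≈ 9.8344e+6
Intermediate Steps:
p(R) = -124 + R⁴ (p(R) = -3 + ((R*R²)*R - 121) = -3 + (R³*R - 121) = -3 + (R⁴ - 121) = -3 + (-121 + R⁴) = -124 + R⁴)
D(A) = 9/29 (D(A) = -9/(35 - 64) = -9/(-29) = -9*(-1/29) = 9/29)
D(-112) + p(56) = 9/29 + (-124 + 56⁴) = 9/29 + (-124 + 9834496) = 9/29 + 9834372 = 285196797/29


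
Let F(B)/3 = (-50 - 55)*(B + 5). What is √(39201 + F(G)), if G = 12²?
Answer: I*√7734 ≈ 87.943*I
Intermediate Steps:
G = 144
F(B) = -1575 - 315*B (F(B) = 3*((-50 - 55)*(B + 5)) = 3*(-105*(5 + B)) = 3*(-525 - 105*B) = -1575 - 315*B)
√(39201 + F(G)) = √(39201 + (-1575 - 315*144)) = √(39201 + (-1575 - 45360)) = √(39201 - 46935) = √(-7734) = I*√7734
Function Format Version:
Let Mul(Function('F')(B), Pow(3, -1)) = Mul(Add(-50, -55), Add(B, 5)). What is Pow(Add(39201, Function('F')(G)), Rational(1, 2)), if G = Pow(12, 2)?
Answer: Mul(I, Pow(7734, Rational(1, 2))) ≈ Mul(87.943, I)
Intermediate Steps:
G = 144
Function('F')(B) = Add(-1575, Mul(-315, B)) (Function('F')(B) = Mul(3, Mul(Add(-50, -55), Add(B, 5))) = Mul(3, Mul(-105, Add(5, B))) = Mul(3, Add(-525, Mul(-105, B))) = Add(-1575, Mul(-315, B)))
Pow(Add(39201, Function('F')(G)), Rational(1, 2)) = Pow(Add(39201, Add(-1575, Mul(-315, 144))), Rational(1, 2)) = Pow(Add(39201, Add(-1575, -45360)), Rational(1, 2)) = Pow(Add(39201, -46935), Rational(1, 2)) = Pow(-7734, Rational(1, 2)) = Mul(I, Pow(7734, Rational(1, 2)))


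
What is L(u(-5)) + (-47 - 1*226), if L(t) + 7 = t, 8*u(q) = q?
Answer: -2245/8 ≈ -280.63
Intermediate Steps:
u(q) = q/8
L(t) = -7 + t
L(u(-5)) + (-47 - 1*226) = (-7 + (⅛)*(-5)) + (-47 - 1*226) = (-7 - 5/8) + (-47 - 226) = -61/8 - 273 = -2245/8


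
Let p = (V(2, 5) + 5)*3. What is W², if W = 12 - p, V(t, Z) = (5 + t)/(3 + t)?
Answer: 1296/25 ≈ 51.840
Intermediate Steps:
V(t, Z) = (5 + t)/(3 + t)
p = 96/5 (p = ((5 + 2)/(3 + 2) + 5)*3 = (7/5 + 5)*3 = (32/5)*3 = 96/5 ≈ 19.200)
W = -36/5 (W = 12 - 1*96/5 = 12 - 96/5 = -36/5 ≈ -7.2000)
W² = (-36/5)² = 1296/25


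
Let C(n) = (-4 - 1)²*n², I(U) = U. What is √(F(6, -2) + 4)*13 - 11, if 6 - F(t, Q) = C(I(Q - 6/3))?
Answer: -11 + 13*I*√390 ≈ -11.0 + 256.73*I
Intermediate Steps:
C(n) = 25*n² (C(n) = (-5)²*n² = 25*n²)
F(t, Q) = 6 - 25*(-2 + Q)² (F(t, Q) = 6 - 25*(Q - 6/3)² = 6 - 25*(Q - 1*2)² = 6 - 25*(Q - 2)² = 6 - 25*(-2 + Q)²)
√(F(6, -2) + 4)*13 - 11 = √((6 - 25*(-2 - 2)²) + 4)*13 - 11 = √((6 - 25*(-4)²) + 4)*13 - 11 = √((6 - 25*16) + 4)*13 - 11 = √((6 - 400) + 4)*13 - 11 = √(-394 + 4)*13 - 11 = √(-390)*13 - 11 = (I*√390)*13 - 11 = 13*I*√390 - 11 = -11 + 13*I*√390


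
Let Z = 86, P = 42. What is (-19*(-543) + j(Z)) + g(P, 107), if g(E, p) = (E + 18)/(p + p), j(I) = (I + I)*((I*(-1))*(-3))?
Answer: 5852181/107 ≈ 54693.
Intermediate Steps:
j(I) = 6*I² (j(I) = (2*I)*(-I*(-3)) = (2*I)*(3*I) = 6*I²)
g(E, p) = (18 + E)/(2*p) (g(E, p) = (18 + E)/((2*p)) = (18 + E)*(1/(2*p)) = (18 + E)/(2*p))
(-19*(-543) + j(Z)) + g(P, 107) = (-19*(-543) + 6*86²) + (½)*(18 + 42)/107 = (10317 + 6*7396) + (½)*(1/107)*60 = (10317 + 44376) + 30/107 = 54693 + 30/107 = 5852181/107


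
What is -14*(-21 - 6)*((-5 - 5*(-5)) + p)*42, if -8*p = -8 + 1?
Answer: 662823/2 ≈ 3.3141e+5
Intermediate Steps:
p = 7/8 (p = -(-8 + 1)/8 = -1/8*(-7) = 7/8 ≈ 0.87500)
-14*(-21 - 6)*((-5 - 5*(-5)) + p)*42 = -14*(-21 - 6)*((-5 - 5*(-5)) + 7/8)*42 = -(-378)*((-5 + 25) + 7/8)*42 = -(-378)*(20 + 7/8)*42 = -(-378)*167/8*42 = -14*(-4509/8)*42 = (31563/4)*42 = 662823/2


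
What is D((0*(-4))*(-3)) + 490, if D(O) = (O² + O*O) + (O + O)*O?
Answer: 490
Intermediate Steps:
D(O) = 4*O² (D(O) = (O² + O²) + (2*O)*O = 2*O² + 2*O² = 4*O²)
D((0*(-4))*(-3)) + 490 = 4*((0*(-4))*(-3))² + 490 = 4*(0*(-3))² + 490 = 4*0² + 490 = 4*0 + 490 = 0 + 490 = 490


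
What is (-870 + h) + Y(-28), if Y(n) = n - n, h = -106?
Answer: -976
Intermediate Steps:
Y(n) = 0
(-870 + h) + Y(-28) = (-870 - 106) + 0 = -976 + 0 = -976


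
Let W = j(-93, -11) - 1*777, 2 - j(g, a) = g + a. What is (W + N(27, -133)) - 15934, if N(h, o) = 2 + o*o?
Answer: 1086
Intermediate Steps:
j(g, a) = 2 - a - g (j(g, a) = 2 - (g + a) = 2 - (a + g) = 2 + (-a - g) = 2 - a - g)
W = -671 (W = (2 - 1*(-11) - 1*(-93)) - 1*777 = (2 + 11 + 93) - 777 = 106 - 777 = -671)
N(h, o) = 2 + o**2
(W + N(27, -133)) - 15934 = (-671 + (2 + (-133)**2)) - 15934 = (-671 + (2 + 17689)) - 15934 = (-671 + 17691) - 15934 = 17020 - 15934 = 1086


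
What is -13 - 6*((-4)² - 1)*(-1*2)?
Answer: 167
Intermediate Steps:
-13 - 6*((-4)² - 1)*(-1*2) = -13 - 6*(16 - 1)*(-2) = -13 - 90*(-2) = -13 - 6*(-30) = -13 + 180 = 167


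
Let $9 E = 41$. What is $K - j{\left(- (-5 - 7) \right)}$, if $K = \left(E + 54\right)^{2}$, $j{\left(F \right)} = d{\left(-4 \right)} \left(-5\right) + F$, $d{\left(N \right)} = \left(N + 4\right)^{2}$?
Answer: $\frac{276757}{81} \approx 3416.8$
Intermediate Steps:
$E = \frac{41}{9}$ ($E = \frac{1}{9} \cdot 41 = \frac{41}{9} \approx 4.5556$)
$d{\left(N \right)} = \left(4 + N\right)^{2}$
$j{\left(F \right)} = F$ ($j{\left(F \right)} = \left(4 - 4\right)^{2} \left(-5\right) + F = 0^{2} \left(-5\right) + F = 0 \left(-5\right) + F = 0 + F = F$)
$K = \frac{277729}{81}$ ($K = \left(\frac{41}{9} + 54\right)^{2} = \left(\frac{527}{9}\right)^{2} = \frac{277729}{81} \approx 3428.8$)
$K - j{\left(- (-5 - 7) \right)} = \frac{277729}{81} - - (-5 - 7) = \frac{277729}{81} - \left(-1\right) \left(-12\right) = \frac{277729}{81} - 12 = \frac{276757}{81}$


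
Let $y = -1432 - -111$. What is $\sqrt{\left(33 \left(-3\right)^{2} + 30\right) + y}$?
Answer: $i \sqrt{994} \approx 31.528 i$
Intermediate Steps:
$y = -1321$ ($y = -1432 + 111 = -1321$)
$\sqrt{\left(33 \left(-3\right)^{2} + 30\right) + y} = \sqrt{\left(33 \left(-3\right)^{2} + 30\right) - 1321} = \sqrt{\left(33 \cdot 9 + 30\right) - 1321} = \sqrt{\left(297 + 30\right) - 1321} = \sqrt{327 - 1321} = \sqrt{-994} = i \sqrt{994}$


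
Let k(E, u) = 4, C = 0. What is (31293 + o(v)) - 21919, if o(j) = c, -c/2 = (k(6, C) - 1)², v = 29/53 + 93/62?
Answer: 9356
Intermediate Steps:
v = 217/106 (v = 29*(1/53) + 93*(1/62) = 29/53 + 3/2 = 217/106 ≈ 2.0472)
c = -18 (c = -2*(4 - 1)² = -2*3² = -2*9 = -18)
o(j) = -18
(31293 + o(v)) - 21919 = (31293 - 18) - 21919 = 31275 - 21919 = 9356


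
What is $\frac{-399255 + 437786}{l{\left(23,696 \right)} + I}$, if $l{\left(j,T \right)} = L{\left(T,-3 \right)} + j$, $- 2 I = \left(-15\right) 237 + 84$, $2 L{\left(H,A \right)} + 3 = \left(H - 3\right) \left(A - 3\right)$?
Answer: $- \frac{38531}{322} \approx -119.66$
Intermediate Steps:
$L{\left(H,A \right)} = - \frac{3}{2} + \frac{\left(-3 + A\right) \left(-3 + H\right)}{2}$ ($L{\left(H,A \right)} = - \frac{3}{2} + \frac{\left(H - 3\right) \left(A - 3\right)}{2} = - \frac{3}{2} + \frac{\left(-3 + H\right) \left(-3 + A\right)}{2} = - \frac{3}{2} + \frac{\left(-3 + A\right) \left(-3 + H\right)}{2}$)
$I = \frac{3471}{2}$ ($I = - \frac{\left(-15\right) 237 + 84}{2} = - \frac{-3555 + 84}{2} = \left(- \frac{1}{2}\right) \left(-3471\right) = \frac{3471}{2} \approx 1735.5$)
$l{\left(j,T \right)} = \frac{15}{2} + j - 3 T$ ($l{\left(j,T \right)} = \left(3 - - \frac{9}{2} - \frac{3 T}{2} + \frac{1}{2} \left(-3\right) T\right) + j = \left(3 + \frac{9}{2} - \frac{3 T}{2} - \frac{3 T}{2}\right) + j = \left(\frac{15}{2} - 3 T\right) + j = \frac{15}{2} + j - 3 T$)
$\frac{-399255 + 437786}{l{\left(23,696 \right)} + I} = \frac{-399255 + 437786}{\left(\frac{15}{2} + 23 - 2088\right) + \frac{3471}{2}} = \frac{38531}{\left(\frac{15}{2} + 23 - 2088\right) + \frac{3471}{2}} = \frac{38531}{- \frac{4115}{2} + \frac{3471}{2}} = \frac{38531}{-322} = 38531 \left(- \frac{1}{322}\right) = - \frac{38531}{322}$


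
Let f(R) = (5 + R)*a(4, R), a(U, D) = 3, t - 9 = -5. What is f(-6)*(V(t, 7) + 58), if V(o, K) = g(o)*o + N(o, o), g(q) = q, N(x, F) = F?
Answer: -234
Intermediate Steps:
t = 4 (t = 9 - 5 = 4)
V(o, K) = o + o² (V(o, K) = o*o + o = o² + o = o + o²)
f(R) = 15 + 3*R (f(R) = (5 + R)*3 = 15 + 3*R)
f(-6)*(V(t, 7) + 58) = (15 + 3*(-6))*(4*(1 + 4) + 58) = (15 - 18)*(4*5 + 58) = -3*(20 + 58) = -3*78 = -234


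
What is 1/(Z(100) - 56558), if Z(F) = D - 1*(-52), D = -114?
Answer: -1/56620 ≈ -1.7662e-5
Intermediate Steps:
Z(F) = -62 (Z(F) = -114 - 1*(-52) = -114 + 52 = -62)
1/(Z(100) - 56558) = 1/(-62 - 56558) = 1/(-56620) = -1/56620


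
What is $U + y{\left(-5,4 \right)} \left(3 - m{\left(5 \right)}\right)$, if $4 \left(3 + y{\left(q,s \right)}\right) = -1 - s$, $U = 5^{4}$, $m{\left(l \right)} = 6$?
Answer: $\frac{2551}{4} \approx 637.75$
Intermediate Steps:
$U = 625$
$y{\left(q,s \right)} = - \frac{13}{4} - \frac{s}{4}$ ($y{\left(q,s \right)} = -3 + \frac{-1 - s}{4} = -3 - \left(\frac{1}{4} + \frac{s}{4}\right) = - \frac{13}{4} - \frac{s}{4}$)
$U + y{\left(-5,4 \right)} \left(3 - m{\left(5 \right)}\right) = 625 + \left(- \frac{13}{4} - 1\right) \left(3 - 6\right) = 625 - - \frac{51}{4} = 625 + \frac{51}{4} = \frac{2551}{4}$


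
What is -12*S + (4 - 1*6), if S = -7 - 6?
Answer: 154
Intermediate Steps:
S = -13
-12*S + (4 - 1*6) = -12*(-13) + (4 - 1*6) = 156 + (4 - 6) = 156 - 2 = 154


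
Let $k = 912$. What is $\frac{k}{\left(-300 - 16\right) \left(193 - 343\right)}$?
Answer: $\frac{38}{1975} \approx 0.01924$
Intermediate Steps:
$\frac{k}{\left(-300 - 16\right) \left(193 - 343\right)} = \frac{912}{\left(-300 - 16\right) \left(193 - 343\right)} = \frac{912}{\left(-316\right) \left(-150\right)} = \frac{912}{47400} = 912 \cdot \frac{1}{47400} = \frac{38}{1975}$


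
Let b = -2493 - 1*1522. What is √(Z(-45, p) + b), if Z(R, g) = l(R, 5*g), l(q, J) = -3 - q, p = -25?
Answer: I*√3973 ≈ 63.032*I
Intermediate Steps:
b = -4015 (b = -2493 - 1522 = -4015)
Z(R, g) = -3 - R
√(Z(-45, p) + b) = √((-3 - 1*(-45)) - 4015) = √((-3 + 45) - 4015) = √(42 - 4015) = √(-3973) = I*√3973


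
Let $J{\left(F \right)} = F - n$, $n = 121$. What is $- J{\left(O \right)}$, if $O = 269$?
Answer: $-148$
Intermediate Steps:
$J{\left(F \right)} = -121 + F$ ($J{\left(F \right)} = F - 121 = -121 + F$)
$- J{\left(O \right)} = - (-121 + 269) = \left(-1\right) 148 = -148$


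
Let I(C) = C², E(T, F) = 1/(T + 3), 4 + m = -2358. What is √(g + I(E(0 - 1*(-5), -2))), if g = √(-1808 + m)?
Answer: √(1 + 64*I*√4170)/8 ≈ 5.6829 + 5.6815*I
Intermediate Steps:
m = -2362 (m = -4 - 2358 = -2362)
E(T, F) = 1/(3 + T)
g = I*√4170 (g = √(-1808 - 2362) = √(-4170) = I*√4170 ≈ 64.576*I)
√(g + I(E(0 - 1*(-5), -2))) = √(I*√4170 + (1/(3 + (0 - 1*(-5))))²) = √(I*√4170 + (1/(3 + (0 + 5)))²) = √(I*√4170 + (1/(3 + 5))²) = √(I*√4170 + (1/8)²) = √(I*√4170 + (⅛)²) = √(I*√4170 + 1/64) = √(1/64 + I*√4170)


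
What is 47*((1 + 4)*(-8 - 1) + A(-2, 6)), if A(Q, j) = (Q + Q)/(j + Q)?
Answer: -2162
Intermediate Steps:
A(Q, j) = 2*Q/(Q + j) (A(Q, j) = (2*Q)/(Q + j) = 2*Q/(Q + j))
47*((1 + 4)*(-8 - 1) + A(-2, 6)) = 47*((1 + 4)*(-8 - 1) + 2*(-2)/(-2 + 6)) = 47*(5*(-9) + 2*(-2)/4) = 47*(-45 + 2*(-2)*(¼)) = 47*(-45 - 1) = 47*(-46) = -2162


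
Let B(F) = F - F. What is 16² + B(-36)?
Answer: 256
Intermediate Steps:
B(F) = 0
16² + B(-36) = 16² + 0 = 256 + 0 = 256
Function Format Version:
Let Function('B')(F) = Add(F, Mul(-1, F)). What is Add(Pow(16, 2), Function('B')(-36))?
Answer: 256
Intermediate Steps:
Function('B')(F) = 0
Add(Pow(16, 2), Function('B')(-36)) = Add(Pow(16, 2), 0) = Add(256, 0) = 256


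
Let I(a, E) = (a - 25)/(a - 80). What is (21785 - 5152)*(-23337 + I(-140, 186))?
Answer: -1552607385/4 ≈ -3.8815e+8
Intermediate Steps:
I(a, E) = (-25 + a)/(-80 + a)
(21785 - 5152)*(-23337 + I(-140, 186)) = (21785 - 5152)*(-23337 + (-25 - 140)/(-80 - 140)) = 16633*(-23337 - 165/(-220)) = 16633*(-23337 - 1/220*(-165)) = 16633*(-23337 + ¾) = 16633*(-93345/4) = -1552607385/4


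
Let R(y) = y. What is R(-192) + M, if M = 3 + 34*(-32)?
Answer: -1277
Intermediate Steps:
M = -1085 (M = 3 - 1088 = -1085)
R(-192) + M = -192 - 1085 = -1277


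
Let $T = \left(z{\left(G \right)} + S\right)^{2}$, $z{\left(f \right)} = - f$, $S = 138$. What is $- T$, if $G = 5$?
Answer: $-17689$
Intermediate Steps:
$T = 17689$ ($T = \left(\left(-1\right) 5 + 138\right)^{2} = \left(-5 + 138\right)^{2} = 133^{2} = 17689$)
$- T = \left(-1\right) 17689 = -17689$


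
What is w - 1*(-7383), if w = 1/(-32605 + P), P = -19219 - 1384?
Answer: 392834663/53208 ≈ 7383.0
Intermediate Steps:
P = -20603
w = -1/53208 (w = 1/(-32605 - 20603) = 1/(-53208) = -1/53208 ≈ -1.8794e-5)
w - 1*(-7383) = -1/53208 - 1*(-7383) = -1/53208 + 7383 = 392834663/53208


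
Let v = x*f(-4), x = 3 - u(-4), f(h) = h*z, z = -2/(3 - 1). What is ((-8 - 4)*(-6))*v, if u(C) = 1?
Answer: 576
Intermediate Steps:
z = -1 (z = -2/2 = -2*½ = -1)
f(h) = -h (f(h) = h*(-1) = -h)
x = 2 (x = 3 - 1*1 = 3 - 1 = 2)
v = 8 (v = 2*(-1*(-4)) = 2*4 = 8)
((-8 - 4)*(-6))*v = ((-8 - 4)*(-6))*8 = -12*(-6)*8 = 72*8 = 576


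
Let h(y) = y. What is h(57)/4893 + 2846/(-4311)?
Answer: -4559917/7031241 ≈ -0.64852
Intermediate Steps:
h(57)/4893 + 2846/(-4311) = 57/4893 + 2846/(-4311) = 57*(1/4893) + 2846*(-1/4311) = 19/1631 - 2846/4311 = -4559917/7031241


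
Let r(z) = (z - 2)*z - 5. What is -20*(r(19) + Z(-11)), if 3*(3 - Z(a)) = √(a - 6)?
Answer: -6420 + 20*I*√17/3 ≈ -6420.0 + 27.487*I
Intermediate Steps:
r(z) = -5 + z*(-2 + z) (r(z) = (-2 + z)*z - 5 = z*(-2 + z) - 5 = -5 + z*(-2 + z))
Z(a) = 3 - √(-6 + a)/3 (Z(a) = 3 - √(a - 6)/3 = 3 - √(-6 + a)/3)
-20*(r(19) + Z(-11)) = -20*((-5 + 19² - 2*19) + (3 - √(-6 - 11)/3)) = -20*((-5 + 361 - 38) + (3 - I*√17/3)) = -20*(318 + (3 - I*√17/3)) = -20*(321 - I*√17/3) = -6420 + 20*I*√17/3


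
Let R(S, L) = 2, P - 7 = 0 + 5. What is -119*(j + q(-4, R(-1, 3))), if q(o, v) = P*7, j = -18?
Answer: -7854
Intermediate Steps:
P = 12 (P = 7 + (0 + 5) = 7 + 5 = 12)
q(o, v) = 84 (q(o, v) = 12*7 = 84)
-119*(j + q(-4, R(-1, 3))) = -119*(-18 + 84) = -119*66 = -7854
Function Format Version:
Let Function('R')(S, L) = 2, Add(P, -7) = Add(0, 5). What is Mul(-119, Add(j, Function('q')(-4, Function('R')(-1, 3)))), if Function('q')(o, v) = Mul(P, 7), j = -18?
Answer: -7854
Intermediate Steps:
P = 12 (P = Add(7, Add(0, 5)) = Add(7, 5) = 12)
Function('q')(o, v) = 84 (Function('q')(o, v) = Mul(12, 7) = 84)
Mul(-119, Add(j, Function('q')(-4, Function('R')(-1, 3)))) = Mul(-119, Add(-18, 84)) = Mul(-119, 66) = -7854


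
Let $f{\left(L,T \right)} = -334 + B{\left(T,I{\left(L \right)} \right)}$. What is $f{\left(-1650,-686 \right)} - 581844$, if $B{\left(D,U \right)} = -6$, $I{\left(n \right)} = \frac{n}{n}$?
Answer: $-582184$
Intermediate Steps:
$I{\left(n \right)} = 1$
$f{\left(L,T \right)} = -340$ ($f{\left(L,T \right)} = -334 - 6 = -340$)
$f{\left(-1650,-686 \right)} - 581844 = -340 - 581844 = -582184$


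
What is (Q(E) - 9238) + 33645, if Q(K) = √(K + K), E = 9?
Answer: 24407 + 3*√2 ≈ 24411.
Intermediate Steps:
Q(K) = √2*√K (Q(K) = √(2*K) = √2*√K)
(Q(E) - 9238) + 33645 = (√2*√9 - 9238) + 33645 = (√2*3 - 9238) + 33645 = (3*√2 - 9238) + 33645 = (-9238 + 3*√2) + 33645 = 24407 + 3*√2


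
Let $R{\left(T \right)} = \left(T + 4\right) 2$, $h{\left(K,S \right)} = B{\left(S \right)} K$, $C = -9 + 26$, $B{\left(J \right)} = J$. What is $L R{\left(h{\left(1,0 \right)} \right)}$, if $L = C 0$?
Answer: $0$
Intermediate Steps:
$C = 17$
$h{\left(K,S \right)} = K S$ ($h{\left(K,S \right)} = S K = K S$)
$R{\left(T \right)} = 8 + 2 T$ ($R{\left(T \right)} = \left(4 + T\right) 2 = 8 + 2 T$)
$L = 0$ ($L = 17 \cdot 0 = 0$)
$L R{\left(h{\left(1,0 \right)} \right)} = 0 \left(8 + 2 \cdot 1 \cdot 0\right) = 0 \left(8 + 2 \cdot 0\right) = 0 \left(8 + 0\right) = 0 \cdot 8 = 0$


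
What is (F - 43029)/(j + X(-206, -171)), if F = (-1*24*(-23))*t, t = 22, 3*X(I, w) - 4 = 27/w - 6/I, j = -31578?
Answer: 181325835/185386862 ≈ 0.97809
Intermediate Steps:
X(I, w) = 4/3 - 2/I + 9/w (X(I, w) = 4/3 + (27/w - 6/I)/3 = 4/3 + (-6/I + 27/w)/3 = 4/3 + (-2/I + 9/w) = 4/3 - 2/I + 9/w)
F = 12144 (F = (-1*24*(-23))*22 = -24*(-23)*22 = 552*22 = 12144)
(F - 43029)/(j + X(-206, -171)) = (12144 - 43029)/(-31578 + (4/3 - 2/(-206) + 9/(-171))) = -30885/(-31578 + (4/3 - 2*(-1/206) + 9*(-1/171))) = -30885/(-31578 + (4/3 + 1/103 - 1/19)) = -30885/(-31578 + 7576/5871) = -30885/(-185386862/5871) = -30885*(-5871/185386862) = 181325835/185386862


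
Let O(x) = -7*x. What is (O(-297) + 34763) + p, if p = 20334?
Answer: 57176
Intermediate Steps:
(O(-297) + 34763) + p = (-7*(-297) + 34763) + 20334 = (2079 + 34763) + 20334 = 36842 + 20334 = 57176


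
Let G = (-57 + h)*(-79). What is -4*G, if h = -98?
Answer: -48980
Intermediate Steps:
G = 12245 (G = (-57 - 98)*(-79) = -155*(-79) = 12245)
-4*G = -4*12245 = -48980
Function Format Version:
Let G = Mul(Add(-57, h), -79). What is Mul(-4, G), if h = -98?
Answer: -48980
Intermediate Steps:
G = 12245 (G = Mul(Add(-57, -98), -79) = Mul(-155, -79) = 12245)
Mul(-4, G) = Mul(-4, 12245) = -48980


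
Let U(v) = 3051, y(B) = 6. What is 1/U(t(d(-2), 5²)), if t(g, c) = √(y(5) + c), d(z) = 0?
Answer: 1/3051 ≈ 0.00032776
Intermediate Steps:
t(g, c) = √(6 + c)
1/U(t(d(-2), 5²)) = 1/3051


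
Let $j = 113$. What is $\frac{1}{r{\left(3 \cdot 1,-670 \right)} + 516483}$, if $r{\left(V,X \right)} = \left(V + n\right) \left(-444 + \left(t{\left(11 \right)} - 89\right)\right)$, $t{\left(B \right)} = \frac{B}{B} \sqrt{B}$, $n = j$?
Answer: $\frac{454655}{206711021009} - \frac{116 \sqrt{11}}{206711021009} \approx 2.1976 \cdot 10^{-6}$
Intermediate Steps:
$n = 113$
$t{\left(B \right)} = \sqrt{B}$ ($t{\left(B \right)} = 1 \sqrt{B} = \sqrt{B}$)
$r{\left(V,X \right)} = \left(-533 + \sqrt{11}\right) \left(113 + V\right)$ ($r{\left(V,X \right)} = \left(V + 113\right) \left(-444 + \left(\sqrt{11} - 89\right)\right) = \left(113 + V\right) \left(-444 - \left(89 - \sqrt{11}\right)\right) = \left(113 + V\right) \left(-533 + \sqrt{11}\right) = \left(-533 + \sqrt{11}\right) \left(113 + V\right)$)
$\frac{1}{r{\left(3 \cdot 1,-670 \right)} + 516483} = \frac{1}{\left(-60229 - 533 \cdot 3 \cdot 1 + 113 \sqrt{11} + 3 \cdot 1 \sqrt{11}\right) + 516483} = \frac{1}{\left(-60229 - 1599 + 113 \sqrt{11} + 3 \sqrt{11}\right) + 516483} = \frac{1}{\left(-61828 + 116 \sqrt{11}\right) + 516483} = \frac{1}{454655 + 116 \sqrt{11}}$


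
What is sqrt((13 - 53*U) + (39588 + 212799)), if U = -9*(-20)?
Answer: 2*sqrt(60715) ≈ 492.81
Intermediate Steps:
U = 180
sqrt((13 - 53*U) + (39588 + 212799)) = sqrt((13 - 53*180) + (39588 + 212799)) = sqrt((13 - 9540) + 252387) = sqrt(-9527 + 252387) = sqrt(242860) = 2*sqrt(60715)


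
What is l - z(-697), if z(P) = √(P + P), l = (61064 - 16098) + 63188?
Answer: 108154 - I*√1394 ≈ 1.0815e+5 - 37.336*I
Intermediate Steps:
l = 108154 (l = 44966 + 63188 = 108154)
z(P) = √2*√P (z(P) = √(2*P) = √2*√P)
l - z(-697) = 108154 - √2*√(-697) = 108154 - √2*I*√697 = 108154 - I*√1394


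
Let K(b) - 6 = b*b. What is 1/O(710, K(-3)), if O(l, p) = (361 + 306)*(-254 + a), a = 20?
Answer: -1/156078 ≈ -6.4071e-6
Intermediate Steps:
K(b) = 6 + b² (K(b) = 6 + b*b = 6 + b²)
O(l, p) = -156078 (O(l, p) = (361 + 306)*(-254 + 20) = 667*(-234) = -156078)
1/O(710, K(-3)) = 1/(-156078) = -1/156078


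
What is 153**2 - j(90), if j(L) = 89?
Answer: 23320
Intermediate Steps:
153**2 - j(90) = 153**2 - 1*89 = 23409 - 89 = 23320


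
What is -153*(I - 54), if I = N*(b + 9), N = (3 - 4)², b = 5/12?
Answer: 27285/4 ≈ 6821.3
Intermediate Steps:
b = 5/12 (b = 5*(1/12) = 5/12 ≈ 0.41667)
N = 1 (N = (-1)² = 1)
I = 113/12 (I = 1*(5/12 + 9) = 1*(113/12) = 113/12 ≈ 9.4167)
-153*(I - 54) = -153*(113/12 - 54) = -153*(-535/12) = 27285/4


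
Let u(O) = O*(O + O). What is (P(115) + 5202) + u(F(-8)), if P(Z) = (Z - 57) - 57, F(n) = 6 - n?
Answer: 5595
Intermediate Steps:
u(O) = 2*O**2 (u(O) = O*(2*O) = 2*O**2)
P(Z) = -114 + Z (P(Z) = (-57 + Z) - 57 = -114 + Z)
(P(115) + 5202) + u(F(-8)) = ((-114 + 115) + 5202) + 2*(6 - 1*(-8))**2 = (1 + 5202) + 2*(6 + 8)**2 = 5203 + 2*14**2 = 5203 + 2*196 = 5203 + 392 = 5595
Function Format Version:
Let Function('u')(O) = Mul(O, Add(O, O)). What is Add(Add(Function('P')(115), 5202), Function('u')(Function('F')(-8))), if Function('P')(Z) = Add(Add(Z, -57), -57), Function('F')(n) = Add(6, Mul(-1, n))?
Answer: 5595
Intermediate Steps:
Function('u')(O) = Mul(2, Pow(O, 2)) (Function('u')(O) = Mul(O, Mul(2, O)) = Mul(2, Pow(O, 2)))
Function('P')(Z) = Add(-114, Z) (Function('P')(Z) = Add(Add(-57, Z), -57) = Add(-114, Z))
Add(Add(Function('P')(115), 5202), Function('u')(Function('F')(-8))) = Add(Add(Add(-114, 115), 5202), Mul(2, Pow(Add(6, Mul(-1, -8)), 2))) = Add(Add(1, 5202), Mul(2, Pow(Add(6, 8), 2))) = Add(5203, Mul(2, Pow(14, 2))) = Add(5203, Mul(2, 196)) = Add(5203, 392) = 5595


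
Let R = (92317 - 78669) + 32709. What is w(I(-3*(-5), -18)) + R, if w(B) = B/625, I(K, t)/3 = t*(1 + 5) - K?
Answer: 28972756/625 ≈ 46356.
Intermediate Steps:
I(K, t) = -3*K + 18*t (I(K, t) = 3*(t*(1 + 5) - K) = 3*(t*6 - K) = 3*(6*t - K) = 3*(-K + 6*t) = -3*K + 18*t)
w(B) = B/625 (w(B) = B*(1/625) = B/625)
R = 46357 (R = 13648 + 32709 = 46357)
w(I(-3*(-5), -18)) + R = (-(-9)*(-5) + 18*(-18))/625 + 46357 = (-3*15 - 324)/625 + 46357 = (-45 - 324)/625 + 46357 = (1/625)*(-369) + 46357 = -369/625 + 46357 = 28972756/625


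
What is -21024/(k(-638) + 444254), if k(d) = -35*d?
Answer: -876/19441 ≈ -0.045059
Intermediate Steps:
-21024/(k(-638) + 444254) = -21024/(-35*(-638) + 444254) = -21024/(22330 + 444254) = -21024/466584 = -21024*1/466584 = -876/19441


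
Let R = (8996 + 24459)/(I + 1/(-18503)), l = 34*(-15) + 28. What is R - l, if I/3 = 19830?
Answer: 531177369923/1100743469 ≈ 482.56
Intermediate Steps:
I = 59490 (I = 3*19830 = 59490)
l = -482 (l = -510 + 28 = -482)
R = 619017865/1100743469 (R = (8996 + 24459)/(59490 + 1/(-18503)) = 33455/(59490 - 1/18503) = 33455/(1100743469/18503) = 33455*(18503/1100743469) = 619017865/1100743469 ≈ 0.56236)
R - l = 619017865/1100743469 - 1*(-482) = 619017865/1100743469 + 482 = 531177369923/1100743469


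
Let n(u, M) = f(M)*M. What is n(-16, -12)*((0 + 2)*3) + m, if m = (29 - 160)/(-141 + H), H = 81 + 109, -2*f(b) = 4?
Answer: 6925/49 ≈ 141.33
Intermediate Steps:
f(b) = -2 (f(b) = -½*4 = -2)
H = 190
m = -131/49 (m = (29 - 160)/(-141 + 190) = -131/49 ≈ -2.6735)
n(u, M) = -2*M
n(-16, -12)*((0 + 2)*3) + m = (-2*(-12))*((0 + 2)*3) - 131/49 = 24*(2*3) - 131/49 = 24*6 - 131/49 = 144 - 131/49 = 6925/49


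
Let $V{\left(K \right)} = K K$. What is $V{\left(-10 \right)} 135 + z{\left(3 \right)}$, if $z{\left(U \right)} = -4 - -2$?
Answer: $13498$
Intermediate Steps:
$V{\left(K \right)} = K^{2}$
$z{\left(U \right)} = -2$ ($z{\left(U \right)} = -4 + 2 = -2$)
$V{\left(-10 \right)} 135 + z{\left(3 \right)} = \left(-10\right)^{2} \cdot 135 - 2 = 100 \cdot 135 - 2 = 13500 - 2 = 13498$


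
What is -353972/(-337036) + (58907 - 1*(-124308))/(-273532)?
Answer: 1252593513/3292504684 ≈ 0.38044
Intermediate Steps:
-353972/(-337036) + (58907 - 1*(-124308))/(-273532) = -353972*(-1/337036) + (58907 + 124308)*(-1/273532) = 88493/84259 + 183215*(-1/273532) = 88493/84259 - 183215/273532 = 1252593513/3292504684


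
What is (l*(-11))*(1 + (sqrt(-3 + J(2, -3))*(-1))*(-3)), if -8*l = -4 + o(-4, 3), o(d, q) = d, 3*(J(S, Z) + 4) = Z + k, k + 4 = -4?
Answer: -11 - 44*I*sqrt(6) ≈ -11.0 - 107.78*I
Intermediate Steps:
k = -8 (k = -4 - 4 = -8)
J(S, Z) = -20/3 + Z/3 (J(S, Z) = -4 + (Z - 8)/3 = -4 + (-8 + Z)/3 = -4 + (-8/3 + Z/3) = -20/3 + Z/3)
l = 1 (l = -(-4 - 4)/8 = -1/8*(-8) = 1)
(l*(-11))*(1 + (sqrt(-3 + J(2, -3))*(-1))*(-3)) = (1*(-11))*(1 + (sqrt(-3 + (-20/3 + (1/3)*(-3)))*(-1))*(-3)) = -11*(1 + (sqrt(-3 + (-20/3 - 1))*(-1))*(-3)) = -11*(1 + (sqrt(-3 - 23/3)*(-1))*(-3)) = -11*(1 + (sqrt(-32/3)*(-1))*(-3)) = -11*(1 + ((4*I*sqrt(6)/3)*(-1))*(-3)) = -11*(1 - 4*I*sqrt(6)/3*(-3)) = -11*(1 + 4*I*sqrt(6)) = -11 - 44*I*sqrt(6)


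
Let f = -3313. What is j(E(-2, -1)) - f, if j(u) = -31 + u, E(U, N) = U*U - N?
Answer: 3287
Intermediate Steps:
E(U, N) = U² - N
j(E(-2, -1)) - f = (-31 + ((-2)² - 1*(-1))) - 1*(-3313) = (-31 + (4 + 1)) + 3313 = (-31 + 5) + 3313 = -26 + 3313 = 3287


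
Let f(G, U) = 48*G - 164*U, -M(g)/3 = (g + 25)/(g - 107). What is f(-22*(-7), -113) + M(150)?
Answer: 1114207/43 ≈ 25912.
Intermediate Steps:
M(g) = -3*(25 + g)/(-107 + g) (M(g) = -3*(g + 25)/(g - 107) = -3*(25 + g)/(-107 + g))
f(G, U) = -164*U + 48*G
f(-22*(-7), -113) + M(150) = (-164*(-113) + 48*(-22*(-7))) + 3*(-25 - 1*150)/(-107 + 150) = (18532 + 48*154) + 3*(-25 - 150)/43 = (18532 + 7392) + 3*(1/43)*(-175) = 25924 - 525/43 = 1114207/43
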